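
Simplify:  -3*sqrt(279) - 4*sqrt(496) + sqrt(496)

-21*sqrt(31)

3*sqrt(279) = 9*sqrt(31); 4*sqrt(496) = 16*sqrt(31); sqrt(496) = 4*sqrt(31)
Combine: (-9 - 16 + 4)·sqrt(31) = -21*sqrt(31)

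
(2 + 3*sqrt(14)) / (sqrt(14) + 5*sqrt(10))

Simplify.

Multiply numerator and denominator by -5*sqrt(10) + sqrt(14).
Denominator becomes -236; numerator becomes -30*sqrt(35) - 10*sqrt(10) + 2*sqrt(14) + 42.

(-21 - sqrt(14) + 5*sqrt(10) + 15*sqrt(35))/118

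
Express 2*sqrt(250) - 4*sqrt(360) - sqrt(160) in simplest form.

-18*sqrt(10)

2*sqrt(250) = 10*sqrt(10); 4*sqrt(360) = 24*sqrt(10); sqrt(160) = 4*sqrt(10)
Combine: (10 - 24 - 4)·sqrt(10) = -18*sqrt(10)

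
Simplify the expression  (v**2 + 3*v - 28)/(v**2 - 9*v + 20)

(v + 7)/(v - 5)

Factor: v**2 + 3*v - 28 = (v + 7)*(v - 4);  v**2 - 9*v + 20 = (v - 4)*(v - 5)
Cancel the common factor (v - 4).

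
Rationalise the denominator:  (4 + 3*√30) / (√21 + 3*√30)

Multiply numerator and denominator by -√21 + 3*√30.
Denominator becomes 249; numerator becomes -9*√70 - 4*√21 + 12*√30 + 270.

(-9*√70 - 4*√21 + 12*√30 + 270)/249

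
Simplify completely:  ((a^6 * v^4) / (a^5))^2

a^2*v^8

Inside the bracket: a^1 * v^4
Raise to the power 2: a^2 * v^8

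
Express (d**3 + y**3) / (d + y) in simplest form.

d**2 - d*y + y**2

Factor as (a+b)(a**2-ab+b**2) with a=y, b=d.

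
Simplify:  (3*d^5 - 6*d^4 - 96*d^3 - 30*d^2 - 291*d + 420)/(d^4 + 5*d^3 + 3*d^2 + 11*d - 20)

3*d - 21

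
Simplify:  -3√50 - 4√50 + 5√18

-20*√2

3√50 = 15*√2; 4√50 = 20*√2; 5√18 = 15*√2
Combine: (-15 - 20 + 15)·√2 = -20*√2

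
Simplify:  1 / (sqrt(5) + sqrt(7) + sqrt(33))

Group as (sqrt(5) + sqrt(7)) + sqrt(33); multiply by (sqrt(5) + sqrt(7)) - sqrt(33), then rationalise the remaining surd.

(-31*sqrt(7) - 35*sqrt(5) + 2*sqrt(1155) + 21*sqrt(33))/301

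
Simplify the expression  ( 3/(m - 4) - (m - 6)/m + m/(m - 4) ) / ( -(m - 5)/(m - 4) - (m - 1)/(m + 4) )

Numerator: 3/(m - 4) - (m - 6)/m + m/(m - 4) = (13*m - 24)/(m**2 - 4*m)
Denominator: -(m - 5)/(m - 4) - (m - 1)/(m + 4) = (-2*m**2 + 6*m + 16)/(m**2 - 16)
Divide: ((13*m - 24)/(m**2 - 4*m)) · ((m**2 - 16)/(-2*m**2 + 6*m + 16)) = (-13*m**2 - 28*m + 96)/(2*m**3 - 6*m**2 - 16*m)

(-13*m**2 - 28*m + 96)/(2*m**3 - 6*m**2 - 16*m)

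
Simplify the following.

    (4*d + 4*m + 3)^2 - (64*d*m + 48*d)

(-4*d + 4*m + 3)^2

After expansion: 16*d^2 - 32*d*m - 24*d + 16*m^2 + 24*m + 9 — a perfect-square trinomial.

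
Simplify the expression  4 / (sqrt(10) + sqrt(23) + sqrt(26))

(-16*sqrt(1495) + 28*sqrt(26) + 52*sqrt(23) + 156*sqrt(10))/871

Group as (sqrt(10) + sqrt(26)) + sqrt(23); multiply by (sqrt(10) + sqrt(26)) - sqrt(23), then rationalise the remaining surd.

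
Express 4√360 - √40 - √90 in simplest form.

19*√10

4√360 = 24*√10; √40 = 2*√10; √90 = 3*√10
Combine: (24 - 2 - 3)·√10 = 19*√10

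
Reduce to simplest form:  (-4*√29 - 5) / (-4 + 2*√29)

Multiply numerator and denominator by -2*√29 - 4.
Denominator becomes -100; numerator becomes 26*√29 + 252.

(-126 - 13*√29)/50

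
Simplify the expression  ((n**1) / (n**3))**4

Inside the bracket: (n**-2)
Raise to the power 4: (n**-8)

n**(-8)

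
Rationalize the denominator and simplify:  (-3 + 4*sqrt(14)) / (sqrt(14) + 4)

Multiply numerator and denominator by -sqrt(14) + 4.
Denominator becomes 2; numerator becomes -68 + 19*sqrt(14).

(-68 + 19*sqrt(14))/2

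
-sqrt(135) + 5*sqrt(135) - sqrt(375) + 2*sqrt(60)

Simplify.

11*sqrt(15)

sqrt(135) = 3*sqrt(15); 5*sqrt(135) = 15*sqrt(15); sqrt(375) = 5*sqrt(15); 2*sqrt(60) = 4*sqrt(15)
Combine: (-3 + 15 - 5 + 4)·sqrt(15) = 11*sqrt(15)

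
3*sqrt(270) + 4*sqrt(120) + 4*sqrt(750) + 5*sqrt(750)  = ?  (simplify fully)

3*sqrt(270) = 9*sqrt(30); 4*sqrt(120) = 8*sqrt(30); 4*sqrt(750) = 20*sqrt(30); 5*sqrt(750) = 25*sqrt(30)
Combine: (9 + 8 + 20 + 25)·sqrt(30) = 62*sqrt(30)

62*sqrt(30)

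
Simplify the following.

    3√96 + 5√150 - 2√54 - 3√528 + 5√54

3√96 = 12*√6; 5√150 = 25*√6; 2√54 = 6*√6; 3√528 = 12*√33; 5√54 = 15*√6

-12*√33 + 46*√6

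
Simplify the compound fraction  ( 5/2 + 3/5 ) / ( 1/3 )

93/10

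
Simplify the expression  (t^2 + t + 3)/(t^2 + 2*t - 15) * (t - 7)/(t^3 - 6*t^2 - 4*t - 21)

Factor: t^2 + 2*t - 15 = (t - 3)*(t + 5);  t^3 - 6*t^2 - 4*t - 21 = (t^2 + t + 3)*(t - 7)
Cancel the common factors (t^2 + t + 3), (t - 7).

1/(t^2 + 2*t - 15)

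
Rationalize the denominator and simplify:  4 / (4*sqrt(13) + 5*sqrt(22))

Multiply numerator and denominator by -5*sqrt(22) + 4*sqrt(13).
Denominator becomes -342; numerator becomes -20*sqrt(22) + 16*sqrt(13).

(-8*sqrt(13) + 10*sqrt(22))/171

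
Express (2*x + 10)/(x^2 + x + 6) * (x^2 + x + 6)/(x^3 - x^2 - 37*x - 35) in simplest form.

2/(x^2 - 6*x - 7)

Factor: 2*x + 10 = 2*(x + 5);  x^3 - x^2 - 37*x - 35 = (x - 7)*(x + 1)*(x + 5)
Cancel the common factors (x^2 + x + 6), (x + 5).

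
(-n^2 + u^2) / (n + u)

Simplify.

-n + u

Factor u^2 - n^2 and cancel (n + u).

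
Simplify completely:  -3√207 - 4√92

-17*√23

3√207 = 9*√23; 4√92 = 8*√23
Combine: (-9 - 8)·√23 = -17*√23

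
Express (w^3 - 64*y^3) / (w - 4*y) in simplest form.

w^2 + 4*w*y + 16*y^2

w^3 - (4*y)^3 = (w - 4*y)(w^2 + 4*w*y + 16*y^2).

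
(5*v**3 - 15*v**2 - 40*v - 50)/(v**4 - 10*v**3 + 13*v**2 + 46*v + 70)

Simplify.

5/(v - 7)

Factor: 5*v**3 - 15*v**2 - 40*v - 50 = 5*(v**2 + 2*v + 2)*(v - 5);  v**4 - 10*v**3 + 13*v**2 + 46*v + 70 = (v**2 + 2*v + 2)*(v - 5)*(v - 7)
Cancel the common factors (v**2 + 2*v + 2), (v - 5).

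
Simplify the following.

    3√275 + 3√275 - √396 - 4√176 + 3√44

14*√11

3√275 = 15*√11; 3√275 = 15*√11; √396 = 6*√11; 4√176 = 16*√11; 3√44 = 6*√11
Combine: (15 + 15 - 6 - 16 + 6)·√11 = 14*√11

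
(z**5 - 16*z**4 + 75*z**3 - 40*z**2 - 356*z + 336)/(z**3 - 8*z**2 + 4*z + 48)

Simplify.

z**2 - 8*z + 7

Factor: z**5 - 16*z**4 + 75*z**3 - 40*z**2 - 356*z + 336 = (z - 4)*(z - 7)*(z - 1)*(z - 6)*(z + 2);  z**3 - 8*z**2 + 4*z + 48 = (z - 6)*(z + 2)*(z - 4)
Cancel the common factors (z + 2), (z - 6), (z - 4).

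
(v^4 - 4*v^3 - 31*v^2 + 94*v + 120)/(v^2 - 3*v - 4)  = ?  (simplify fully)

v^2 - v - 30

Factor: v^4 - 4*v^3 - 31*v^2 + 94*v + 120 = (v - 4)*(v + 1)*(v + 5)*(v - 6);  v^2 - 3*v - 4 = (v - 4)*(v + 1)
Cancel the common factors (v - 4), (v + 1).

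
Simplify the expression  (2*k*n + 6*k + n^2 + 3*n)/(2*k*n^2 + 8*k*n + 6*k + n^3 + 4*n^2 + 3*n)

1/(n + 1)

Factor: 2*k*n + 6*k + n^2 + 3*n = (2*k + n)*(n + 3);  2*k*n^2 + 8*k*n + 6*k + n^3 + 4*n^2 + 3*n = (2*k + n)*(n + 3)*(n + 1)
Cancel the common factors (2*k + n), (n + 3).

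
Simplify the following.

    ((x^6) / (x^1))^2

Inside the bracket: x^5
Raise to the power 2: x^10

x^10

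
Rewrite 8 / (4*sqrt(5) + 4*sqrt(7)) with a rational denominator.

Multiply numerator and denominator by -4*sqrt(7) + 4*sqrt(5).
Denominator becomes -32; numerator becomes -32*sqrt(7) + 32*sqrt(5).

-sqrt(5) + sqrt(7)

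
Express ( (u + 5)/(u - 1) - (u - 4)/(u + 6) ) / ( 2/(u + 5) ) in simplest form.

(8*u^2 + 53*u + 65)/(u^2 + 5*u - 6)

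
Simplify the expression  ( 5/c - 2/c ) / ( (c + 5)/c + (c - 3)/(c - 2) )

(3*c - 6)/(2*c^2 - 10)

Numerator: 5/c - 2/c = 3/c
Denominator: (c + 5)/c + (c - 3)/(c - 2) = (2*c^2 - 10)/(c^2 - 2*c)
Divide: (3/c) · ((c^2 - 2*c)/(2*c^2 - 10)) = (3*c - 6)/(2*c^2 - 10)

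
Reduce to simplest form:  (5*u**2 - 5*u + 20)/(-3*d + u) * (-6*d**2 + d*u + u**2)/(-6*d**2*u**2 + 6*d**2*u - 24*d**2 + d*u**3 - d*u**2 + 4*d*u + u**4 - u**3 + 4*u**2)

5/(-3*d + u)

Factor: 5*u**2 - 5*u + 20 = 5*(u**2 - u + 4);  -6*d**2 + d*u + u**2 = (3*d + u)*(-2*d + u);  -6*d**2*u**2 + 6*d**2*u - 24*d**2 + d*u**3 - d*u**2 + 4*d*u + u**4 - u**3 + 4*u**2 = (-2*d + u)*(3*d + u)*(u**2 - u + 4)
Cancel the common factors (u**2 - u + 4), (3*d + u), (-2*d + u).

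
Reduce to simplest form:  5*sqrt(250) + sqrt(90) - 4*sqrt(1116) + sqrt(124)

5*sqrt(250) = 25*sqrt(10); sqrt(90) = 3*sqrt(10); 4*sqrt(1116) = 24*sqrt(31); sqrt(124) = 2*sqrt(31)

-22*sqrt(31) + 28*sqrt(10)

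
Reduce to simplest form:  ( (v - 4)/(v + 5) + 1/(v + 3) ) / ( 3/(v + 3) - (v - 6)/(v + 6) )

Numerator: (v - 4)/(v + 5) + 1/(v + 3) = (v^2 - 7)/(v^2 + 8*v + 15)
Denominator: 3/(v + 3) - (v - 6)/(v + 6) = (-v^2 + 6*v + 36)/(v^2 + 9*v + 18)
Divide: ((v^2 - 7)/(v^2 + 8*v + 15)) · ((v^2 + 9*v + 18)/(-v^2 + 6*v + 36)) = (-v^3 - 6*v^2 + 7*v + 42)/(v^3 - v^2 - 66*v - 180)

(-v^3 - 6*v^2 + 7*v + 42)/(v^3 - v^2 - 66*v - 180)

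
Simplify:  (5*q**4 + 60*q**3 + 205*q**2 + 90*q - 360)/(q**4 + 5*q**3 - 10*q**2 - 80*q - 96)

(5*q**2 + 25*q - 30)/(q**2 - 2*q - 8)

Factor: 5*q**4 + 60*q**3 + 205*q**2 + 90*q - 360 = 5*(q + 4)*(q + 3)*(q + 6)*(q - 1);  q**4 + 5*q**3 - 10*q**2 - 80*q - 96 = (q + 3)*(q - 4)*(q + 4)*(q + 2)
Cancel the common factors (q + 3), (q + 4).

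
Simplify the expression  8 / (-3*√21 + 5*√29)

(3*√21 + 5*√29)/67

Multiply numerator and denominator by 3*√21 + 5*√29.
Denominator becomes 536; numerator becomes 24*√21 + 40*√29.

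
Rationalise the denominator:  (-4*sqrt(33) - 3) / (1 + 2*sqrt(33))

Multiply numerator and denominator by -2*sqrt(33) + 1.
Denominator becomes -131; numerator becomes 2*sqrt(33) + 261.

(-261 - 2*sqrt(33))/131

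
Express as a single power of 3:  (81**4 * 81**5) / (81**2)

3**28

81**4 = 3**16; 81**5 = 3**20; 81**2 = 3**8
Combine exponents: 3**28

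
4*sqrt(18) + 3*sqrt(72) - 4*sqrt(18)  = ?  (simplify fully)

4*sqrt(18) = 12*sqrt(2); 3*sqrt(72) = 18*sqrt(2); 4*sqrt(18) = 12*sqrt(2)
Combine: (12 + 18 - 12)·sqrt(2) = 18*sqrt(2)

18*sqrt(2)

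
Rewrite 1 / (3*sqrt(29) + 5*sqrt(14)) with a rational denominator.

Multiply numerator and denominator by -3*sqrt(29) + 5*sqrt(14).
Denominator becomes 89; numerator becomes -3*sqrt(29) + 5*sqrt(14).

(-3*sqrt(29) + 5*sqrt(14))/89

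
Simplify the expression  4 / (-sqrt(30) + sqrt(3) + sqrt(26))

(4*sqrt(30) + 28*sqrt(26) + 212*sqrt(3) + 48*sqrt(65))/311

Group as (sqrt(3) + sqrt(26)) - sqrt(30); multiply by (sqrt(3) + sqrt(26)) + sqrt(30), then rationalise the remaining surd.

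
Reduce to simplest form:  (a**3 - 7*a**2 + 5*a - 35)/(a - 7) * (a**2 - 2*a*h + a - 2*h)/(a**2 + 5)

Factor: a**3 - 7*a**2 + 5*a - 35 = (a**2 + 5)*(a - 7);  a**2 - 2*a*h + a - 2*h = (a - 2*h)*(a + 1)
Cancel the common factors (a**2 + 5), (a - 7).

a**2 - 2*a*h + a - 2*h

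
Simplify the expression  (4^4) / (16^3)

2^(-4)

4^4 = 2^8; 16^3 = 2^12
Combine exponents: 2^(-4)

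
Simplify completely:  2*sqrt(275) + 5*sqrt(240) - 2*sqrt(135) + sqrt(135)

2*sqrt(275) = 10*sqrt(11); 5*sqrt(240) = 20*sqrt(15); 2*sqrt(135) = 6*sqrt(15); sqrt(135) = 3*sqrt(15)

10*sqrt(11) + 17*sqrt(15)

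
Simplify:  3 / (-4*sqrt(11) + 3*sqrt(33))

(12*sqrt(11) + 9*sqrt(33))/121

Multiply numerator and denominator by 4*sqrt(11) + 3*sqrt(33).
Denominator becomes 121; numerator becomes 12*sqrt(11) + 9*sqrt(33).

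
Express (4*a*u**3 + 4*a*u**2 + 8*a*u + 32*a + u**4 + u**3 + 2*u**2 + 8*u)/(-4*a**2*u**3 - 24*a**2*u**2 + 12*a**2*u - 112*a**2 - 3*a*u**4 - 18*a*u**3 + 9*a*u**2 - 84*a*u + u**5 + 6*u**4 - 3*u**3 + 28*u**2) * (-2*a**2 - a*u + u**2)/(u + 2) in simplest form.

(-8*a**2 + 2*a*u + u**2)/(-4*a*u - 28*a + u**2 + 7*u)

Factor: 4*a*u**3 + 4*a*u**2 + 8*a*u + 32*a + u**4 + u**3 + 2*u**2 + 8*u = (4*a + u)*(u + 2)*(u**2 - u + 4);  -4*a**2*u**3 - 24*a**2*u**2 + 12*a**2*u - 112*a**2 - 3*a*u**4 - 18*a*u**3 + 9*a*u**2 - 84*a*u + u**5 + 6*u**4 - 3*u**3 + 28*u**2 = (u + 7)*(u**2 - u + 4)*(-4*a + u)*(a + u);  -2*a**2 - a*u + u**2 = (a + u)*(-2*a + u)
Cancel the common factors (u**2 - u + 4), (u + 2), (a + u).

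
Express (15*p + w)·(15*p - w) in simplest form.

225*p² - w²

Product of conjugates: (P+Q)(P-Q) = P^2 - Q^2.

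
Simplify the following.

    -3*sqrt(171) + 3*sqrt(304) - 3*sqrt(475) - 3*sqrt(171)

3*sqrt(171) = 9*sqrt(19); 3*sqrt(304) = 12*sqrt(19); 3*sqrt(475) = 15*sqrt(19); 3*sqrt(171) = 9*sqrt(19)
Combine: (-9 + 12 - 15 - 9)·sqrt(19) = -21*sqrt(19)

-21*sqrt(19)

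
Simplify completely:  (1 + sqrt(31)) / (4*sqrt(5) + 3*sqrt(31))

(-4*sqrt(155) - 4*sqrt(5) + 3*sqrt(31) + 93)/199

Multiply numerator and denominator by -4*sqrt(5) + 3*sqrt(31).
Denominator becomes 199; numerator becomes -4*sqrt(155) - 4*sqrt(5) + 3*sqrt(31) + 93.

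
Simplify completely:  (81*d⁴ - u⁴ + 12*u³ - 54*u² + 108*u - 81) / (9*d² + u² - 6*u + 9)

81*d⁴ - u⁴ + 12*u³ - 54*u² + 108*u - 81 factors as -(-3*d + u - 3)*(3*d + u - 3)*(9*d² + u² - 6*u + 9).

9*d² - u² + 6*u - 9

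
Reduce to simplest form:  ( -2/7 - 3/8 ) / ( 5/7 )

-37/40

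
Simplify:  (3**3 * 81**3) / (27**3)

3**6

3**3 = 3**3; 81**3 = 3**12; 27**3 = 3**9
Combine exponents: 3**6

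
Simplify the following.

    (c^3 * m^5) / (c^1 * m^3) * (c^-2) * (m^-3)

1/m

Quotient: c^2 * m^2
Multiply by (c^-2) * (m^-3): add exponents.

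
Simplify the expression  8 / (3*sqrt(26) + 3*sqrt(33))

(-8*sqrt(26) + 8*sqrt(33))/21

Multiply numerator and denominator by -3*sqrt(33) + 3*sqrt(26).
Denominator becomes -63; numerator becomes -24*sqrt(33) + 24*sqrt(26).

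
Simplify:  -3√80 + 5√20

3√80 = 12*√5; 5√20 = 10*√5
Combine: (-12 + 10)·√5 = -2*√5

-2*√5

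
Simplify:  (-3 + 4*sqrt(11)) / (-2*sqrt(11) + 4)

(-38 - 5*sqrt(11))/14

Multiply numerator and denominator by 4 + 2*sqrt(11).
Denominator becomes -28; numerator becomes 10*sqrt(11) + 76.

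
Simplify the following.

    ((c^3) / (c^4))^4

c^(-4)

Inside the bracket: (c^-1)
Raise to the power 4: (c^-4)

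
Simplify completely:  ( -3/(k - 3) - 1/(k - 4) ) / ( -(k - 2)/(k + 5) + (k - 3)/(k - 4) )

(-4*k^2 - 5*k + 75)/(8*k^2 - 47*k + 69)

Numerator: -3/(k - 3) - 1/(k - 4) = (-4*k + 15)/(k^2 - 7*k + 12)
Denominator: -(k - 2)/(k + 5) + (k - 3)/(k - 4) = (8*k - 23)/(k^2 + k - 20)
Divide: ((-4*k + 15)/(k^2 - 7*k + 12)) · ((k^2 + k - 20)/(8*k - 23)) = (-4*k^2 - 5*k + 75)/(8*k^2 - 47*k + 69)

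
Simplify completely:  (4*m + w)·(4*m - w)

Product of conjugates: (P+Q)(P-Q) = P^2 - Q^2.

16*m² - w²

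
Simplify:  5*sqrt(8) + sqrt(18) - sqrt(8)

11*sqrt(2)

5*sqrt(8) = 10*sqrt(2); sqrt(18) = 3*sqrt(2); sqrt(8) = 2*sqrt(2)
Combine: (10 + 3 - 2)·sqrt(2) = 11*sqrt(2)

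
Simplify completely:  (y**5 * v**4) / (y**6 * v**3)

Quotient: (y**-1) * v**1

v/y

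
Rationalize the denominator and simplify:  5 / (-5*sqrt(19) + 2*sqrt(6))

Multiply numerator and denominator by 2*sqrt(6) + 5*sqrt(19).
Denominator becomes -451; numerator becomes 10*sqrt(6) + 25*sqrt(19).

(-25*sqrt(19) - 10*sqrt(6))/451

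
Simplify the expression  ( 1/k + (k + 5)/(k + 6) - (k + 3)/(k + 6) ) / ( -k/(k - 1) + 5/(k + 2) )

Numerator: 1/k + (k + 5)/(k + 6) - (k + 3)/(k + 6) = (3*k + 6)/(k^2 + 6*k)
Denominator: -k/(k - 1) + 5/(k + 2) = (-k^2 + 3*k - 5)/(k^2 + k - 2)
Divide: ((3*k + 6)/(k^2 + 6*k)) · ((k^2 + k - 2)/(-k^2 + 3*k - 5)) = (-3*k^3 - 9*k^2 + 12)/(k^4 + 3*k^3 - 13*k^2 + 30*k)

(-3*k^3 - 9*k^2 + 12)/(k^4 + 3*k^3 - 13*k^2 + 30*k)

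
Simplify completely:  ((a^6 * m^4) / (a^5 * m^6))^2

a^2/m^4

Inside the bracket: a^1 * (m^-2)
Raise to the power 2: a^2 * (m^-4)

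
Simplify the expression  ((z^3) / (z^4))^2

z^(-2)

Inside the bracket: (z^-1)
Raise to the power 2: (z^-2)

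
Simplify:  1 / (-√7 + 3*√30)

(√7 + 3*√30)/263

Multiply numerator and denominator by √7 + 3*√30.
Denominator becomes 263; numerator becomes √7 + 3*√30.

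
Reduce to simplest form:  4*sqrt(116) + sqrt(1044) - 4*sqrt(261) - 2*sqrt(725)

4*sqrt(116) = 8*sqrt(29); sqrt(1044) = 6*sqrt(29); 4*sqrt(261) = 12*sqrt(29); 2*sqrt(725) = 10*sqrt(29)
Combine: (8 + 6 - 12 - 10)·sqrt(29) = -8*sqrt(29)

-8*sqrt(29)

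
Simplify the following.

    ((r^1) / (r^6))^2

Inside the bracket: (r^-5)
Raise to the power 2: (r^-10)

r^(-10)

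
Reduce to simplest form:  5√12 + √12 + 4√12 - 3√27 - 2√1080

5√12 = 10*√3; √12 = 2*√3; 4√12 = 8*√3; 3√27 = 9*√3; 2√1080 = 12*√30

-12*√30 + 11*√3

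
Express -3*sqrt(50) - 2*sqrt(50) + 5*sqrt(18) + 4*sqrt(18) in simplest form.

3*sqrt(50) = 15*sqrt(2); 2*sqrt(50) = 10*sqrt(2); 5*sqrt(18) = 15*sqrt(2); 4*sqrt(18) = 12*sqrt(2)
Combine: (-15 - 10 + 15 + 12)·sqrt(2) = 2*sqrt(2)

2*sqrt(2)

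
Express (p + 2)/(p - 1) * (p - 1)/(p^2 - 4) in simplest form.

1/(p - 2)

Factor: p^2 - 4 = (p + 2)*(p - 2)
Cancel the common factors (p + 2), (p - 1).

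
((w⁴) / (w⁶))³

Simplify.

Inside the bracket: (w^-2)
Raise to the power 3: (w^-6)

w^(-6)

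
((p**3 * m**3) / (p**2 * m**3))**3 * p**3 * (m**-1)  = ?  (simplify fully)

p**6/m

Inside the bracket: p**1
Raise to the power 3: p**3
Multiply by p**3 * (m**-1): add exponents.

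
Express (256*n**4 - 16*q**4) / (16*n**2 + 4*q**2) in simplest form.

256*n**4 - 16*q**4 factors as -16*(-2*n + q)*(2*n + q)*(4*n**2 + q**2).

16*n**2 - 4*q**2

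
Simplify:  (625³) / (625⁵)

5^(-8)

625³ = 5^12; 625⁵ = 5^20
Combine exponents: 5^(-8)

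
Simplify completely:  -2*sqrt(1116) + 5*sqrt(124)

-2*sqrt(31)

2*sqrt(1116) = 12*sqrt(31); 5*sqrt(124) = 10*sqrt(31)
Combine: (-12 + 10)·sqrt(31) = -2*sqrt(31)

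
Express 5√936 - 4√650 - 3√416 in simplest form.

-2*√26

5√936 = 30*√26; 4√650 = 20*√26; 3√416 = 12*√26
Combine: (30 - 20 - 12)·√26 = -2*√26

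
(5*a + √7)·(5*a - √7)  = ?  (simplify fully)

25*a² - 7

(5*a)^2 - (√7)^2 = 25*a² - 7.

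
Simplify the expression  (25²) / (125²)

5^(-2)

25² = 5^4; 125² = 5^6
Combine exponents: 5^(-2)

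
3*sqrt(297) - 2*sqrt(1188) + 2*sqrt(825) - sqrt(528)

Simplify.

3*sqrt(33)

3*sqrt(297) = 9*sqrt(33); 2*sqrt(1188) = 12*sqrt(33); 2*sqrt(825) = 10*sqrt(33); sqrt(528) = 4*sqrt(33)
Combine: (9 - 12 + 10 - 4)·sqrt(33) = 3*sqrt(33)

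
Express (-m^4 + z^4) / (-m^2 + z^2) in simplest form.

m^2 + z^2

-m^4 + z^4 factors as (-m + z)*(m + z)*(m^2 + z^2).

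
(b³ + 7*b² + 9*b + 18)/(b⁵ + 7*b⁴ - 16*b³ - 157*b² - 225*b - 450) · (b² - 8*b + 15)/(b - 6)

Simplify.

(b - 3)/(b² - b - 30)

Factor: b³ + 7*b² + 9*b + 18 = (b² + b + 3)·(b + 6);  b⁵ + 7*b⁴ - 16*b³ - 157*b² - 225*b - 450 = (b + 5)·(b² + b + 3)·(b + 6)·(b - 5);  b² - 8*b + 15 = (b - 3)·(b - 5)
Cancel the common factors (b² + b + 3), (b + 6), (b - 5).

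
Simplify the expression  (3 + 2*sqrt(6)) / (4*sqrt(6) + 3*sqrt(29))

Multiply numerator and denominator by -3*sqrt(29) + 4*sqrt(6).
Denominator becomes -165; numerator becomes -6*sqrt(174) - 9*sqrt(29) + 12*sqrt(6) + 48.

(-16 - 4*sqrt(6) + 3*sqrt(29) + 2*sqrt(174))/55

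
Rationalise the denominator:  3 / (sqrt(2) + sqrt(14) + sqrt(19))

Group as (sqrt(2) + sqrt(14)) + sqrt(19); multiply by (sqrt(2) + sqrt(14)) - sqrt(19), then rationalise the remaining surd.

(-12*sqrt(133) - 9*sqrt(19) + 21*sqrt(14) + 93*sqrt(2))/103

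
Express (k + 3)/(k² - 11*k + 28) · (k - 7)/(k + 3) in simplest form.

1/(k - 4)

Factor: k² - 11*k + 28 = (k - 7)·(k - 4)
Cancel the common factors (k + 3), (k - 7).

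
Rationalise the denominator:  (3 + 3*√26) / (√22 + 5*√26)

(-6*√143 - 3*√22 + 15*√26 + 390)/628

Multiply numerator and denominator by -√22 + 5*√26.
Denominator becomes 628; numerator becomes -6*√143 - 3*√22 + 15*√26 + 390.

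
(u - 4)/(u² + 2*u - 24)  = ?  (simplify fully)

1/(u + 6)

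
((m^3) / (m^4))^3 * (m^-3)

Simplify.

m^(-6)

Inside the bracket: (m^-1)
Raise to the power 3: (m^-3)
Multiply by (m^-3): add exponents.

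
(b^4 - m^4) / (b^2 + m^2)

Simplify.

b^4 - m^4 factors as (b - m)*(b + m)*(b^2 + m^2).

b^2 - m^2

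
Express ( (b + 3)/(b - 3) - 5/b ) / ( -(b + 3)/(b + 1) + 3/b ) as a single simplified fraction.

Numerator: (b + 3)/(b - 3) - 5/b = (b² - 2*b + 15)/(b² - 3*b)
Denominator: -(b + 3)/(b + 1) + 3/b = (-b² + 3)/(b² + b)
Divide: ((b² - 2*b + 15)/(b² - 3*b)) · ((b² + b)/(-b² + 3)) = (-b³ + b² - 13*b - 15)/(b³ - 3*b² - 3*b + 9)

(-b³ + b² - 13*b - 15)/(b³ - 3*b² - 3*b + 9)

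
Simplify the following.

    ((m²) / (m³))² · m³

m

Inside the bracket: (m^-1)
Raise to the power 2: (m^-2)
Multiply by m³: add exponents.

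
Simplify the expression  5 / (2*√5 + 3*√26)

(-10*√5 + 15*√26)/214

Multiply numerator and denominator by -2*√5 + 3*√26.
Denominator becomes 214; numerator becomes -10*√5 + 15*√26.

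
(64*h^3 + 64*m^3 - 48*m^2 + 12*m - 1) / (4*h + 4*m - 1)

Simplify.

16*h^2 - 16*h*m + 4*h + 16*m^2 - 8*m + 1

(4*h)^3 + (4*m - 1)^3 = (4*h + 4*m - 1)(16*h^2 - 16*h*m + 4*h + 16*m^2 - 8*m + 1).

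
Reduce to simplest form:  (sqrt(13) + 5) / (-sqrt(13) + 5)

(sqrt(13) + 5)^2/12

Multiply numerator and denominator by sqrt(13) + 5.
Denominator becomes 12; numerator becomes 10*sqrt(13) + 38.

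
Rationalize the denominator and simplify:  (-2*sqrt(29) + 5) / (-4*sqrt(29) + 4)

Multiply numerator and denominator by 4 + 4*sqrt(29).
Denominator becomes -448; numerator becomes -212 + 12*sqrt(29).

(-3*sqrt(29) + 53)/112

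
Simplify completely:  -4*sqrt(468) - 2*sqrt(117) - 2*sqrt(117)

-36*sqrt(13)

4*sqrt(468) = 24*sqrt(13); 2*sqrt(117) = 6*sqrt(13); 2*sqrt(117) = 6*sqrt(13)
Combine: (-24 - 6 - 6)·sqrt(13) = -36*sqrt(13)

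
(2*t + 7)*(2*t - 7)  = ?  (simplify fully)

Product of conjugates: (P+Q)(P-Q) = P^2 - Q^2.

4*t^2 - 49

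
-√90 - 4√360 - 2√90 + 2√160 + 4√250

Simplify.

√90 = 3*√10; 4√360 = 24*√10; 2√90 = 6*√10; 2√160 = 8*√10; 4√250 = 20*√10
Combine: (-3 - 24 - 6 + 8 + 20)·√10 = -5*√10

-5*√10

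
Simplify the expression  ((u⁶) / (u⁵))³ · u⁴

Inside the bracket: u¹
Raise to the power 3: u³
Multiply by u⁴: add exponents.

u⁷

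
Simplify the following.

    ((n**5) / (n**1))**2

Inside the bracket: n**4
Raise to the power 2: n**8

n**8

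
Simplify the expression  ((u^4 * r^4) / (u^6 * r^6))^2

Inside the bracket: (u^-2) * (r^-2)
Raise to the power 2: (u^-4) * (r^-4)

1/(r^4*u^4)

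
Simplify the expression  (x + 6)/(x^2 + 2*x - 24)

1/(x - 4)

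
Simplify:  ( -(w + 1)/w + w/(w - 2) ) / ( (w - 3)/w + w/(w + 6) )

(w^2 + 8*w + 12)/(2*w^3 - w^2 - 24*w + 36)

Numerator: -(w + 1)/w + w/(w - 2) = (w + 2)/(w^2 - 2*w)
Denominator: (w - 3)/w + w/(w + 6) = (2*w^2 + 3*w - 18)/(w^2 + 6*w)
Divide: ((w + 2)/(w^2 - 2*w)) · ((w^2 + 6*w)/(2*w^2 + 3*w - 18)) = (w^2 + 8*w + 12)/(2*w^3 - w^2 - 24*w + 36)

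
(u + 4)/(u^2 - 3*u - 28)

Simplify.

Factor: u^2 - 3*u - 28 = (u + 4)*(u - 7)
Cancel the common factor (u + 4).

1/(u - 7)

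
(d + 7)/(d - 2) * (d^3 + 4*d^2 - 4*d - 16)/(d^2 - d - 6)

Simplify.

(d^2 + 11*d + 28)/(d - 3)

Factor: d^3 + 4*d^2 - 4*d - 16 = (d + 2)*(d + 4)*(d - 2);  d^2 - d - 6 = (d - 3)*(d + 2)
Cancel the common factors (d - 2), (d + 2).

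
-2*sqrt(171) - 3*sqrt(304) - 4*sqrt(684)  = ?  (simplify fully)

2*sqrt(171) = 6*sqrt(19); 3*sqrt(304) = 12*sqrt(19); 4*sqrt(684) = 24*sqrt(19)
Combine: (-6 - 12 - 24)·sqrt(19) = -42*sqrt(19)

-42*sqrt(19)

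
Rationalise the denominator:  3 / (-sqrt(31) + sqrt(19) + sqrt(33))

(-21*sqrt(31) + 17*sqrt(33) + 45*sqrt(19) + 2*sqrt(19437))/689

Group as (sqrt(19) + sqrt(33)) - sqrt(31); multiply by (sqrt(19) + sqrt(33)) + sqrt(31), then rationalise the remaining surd.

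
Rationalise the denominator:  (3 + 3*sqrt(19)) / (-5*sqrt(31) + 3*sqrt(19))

Multiply numerator and denominator by 3*sqrt(19) + 5*sqrt(31).
Denominator becomes -604; numerator becomes 9*sqrt(19) + 15*sqrt(31) + 171 + 15*sqrt(589).

(-15*sqrt(589) - 171 - 15*sqrt(31) - 9*sqrt(19))/604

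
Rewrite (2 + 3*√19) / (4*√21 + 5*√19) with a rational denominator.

Multiply numerator and denominator by -4*√21 + 5*√19.
Denominator becomes 139; numerator becomes -12*√399 - 8*√21 + 10*√19 + 285.

(-12*√399 - 8*√21 + 10*√19 + 285)/139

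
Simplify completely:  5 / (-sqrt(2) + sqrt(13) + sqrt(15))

Group as (sqrt(13) + sqrt(15)) - sqrt(2); multiply by (sqrt(13) + sqrt(15)) + sqrt(2), then rationalise the remaining surd.

(-65*sqrt(2) + 10*sqrt(13) + 5*sqrt(390))/52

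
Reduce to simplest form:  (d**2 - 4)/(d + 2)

d - 2

Factor: d**2 - 4 = (d + 2)*(d - 2)
Cancel the common factor (d + 2).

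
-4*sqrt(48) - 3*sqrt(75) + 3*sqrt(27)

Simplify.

-22*sqrt(3)

4*sqrt(48) = 16*sqrt(3); 3*sqrt(75) = 15*sqrt(3); 3*sqrt(27) = 9*sqrt(3)
Combine: (-16 - 15 + 9)·sqrt(3) = -22*sqrt(3)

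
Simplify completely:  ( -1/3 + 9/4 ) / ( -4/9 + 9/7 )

483/212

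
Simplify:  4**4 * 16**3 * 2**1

2**21

4**4 = 2**8; 16**3 = 2**12; 2**1 = 2**1
Combine exponents: 2**21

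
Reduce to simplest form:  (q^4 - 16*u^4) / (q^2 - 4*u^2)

q^2 + 4*u^2

Factor q^4 - (2*u)^4 and cancel (q^2 - 4*u^2).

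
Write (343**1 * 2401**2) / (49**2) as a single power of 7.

7**7

343**1 = 7**3; 2401**2 = 7**8; 49**2 = 7**4
Combine exponents: 7**7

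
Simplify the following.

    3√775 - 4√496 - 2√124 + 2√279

√31

3√775 = 15*√31; 4√496 = 16*√31; 2√124 = 4*√31; 2√279 = 6*√31
Combine: (15 - 16 - 4 + 6)·√31 = √31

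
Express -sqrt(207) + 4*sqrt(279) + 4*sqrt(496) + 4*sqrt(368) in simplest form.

13*sqrt(23) + 28*sqrt(31)

sqrt(207) = 3*sqrt(23); 4*sqrt(279) = 12*sqrt(31); 4*sqrt(496) = 16*sqrt(31); 4*sqrt(368) = 16*sqrt(23)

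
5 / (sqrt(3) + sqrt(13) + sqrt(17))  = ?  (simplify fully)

Group as (sqrt(13) + sqrt(17)) + sqrt(3); multiply by (sqrt(13) + sqrt(17)) - sqrt(3), then rationalise the remaining surd.

(-2*sqrt(663) - sqrt(17) + 7*sqrt(13) + 27*sqrt(3))/31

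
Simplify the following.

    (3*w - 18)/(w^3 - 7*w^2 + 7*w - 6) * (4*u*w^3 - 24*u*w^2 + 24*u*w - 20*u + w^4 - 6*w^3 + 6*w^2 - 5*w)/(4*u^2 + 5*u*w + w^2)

(3*w - 15)/(u + w)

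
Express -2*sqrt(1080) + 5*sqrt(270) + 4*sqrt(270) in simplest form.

2*sqrt(1080) = 12*sqrt(30); 5*sqrt(270) = 15*sqrt(30); 4*sqrt(270) = 12*sqrt(30)
Combine: (-12 + 15 + 12)·sqrt(30) = 15*sqrt(30)

15*sqrt(30)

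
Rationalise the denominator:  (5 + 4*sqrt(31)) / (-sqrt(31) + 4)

(-48 - 7*sqrt(31))/5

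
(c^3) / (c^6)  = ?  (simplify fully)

c^(-3)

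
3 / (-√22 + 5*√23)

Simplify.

Multiply numerator and denominator by √22 + 5*√23.
Denominator becomes 553; numerator becomes 3*√22 + 15*√23.

(3*√22 + 15*√23)/553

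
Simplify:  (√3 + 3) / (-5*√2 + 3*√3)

Multiply numerator and denominator by 3*√3 + 5*√2.
Denominator becomes -23; numerator becomes 9 + 5*√6 + 9*√3 + 15*√2.

(-15*√2 - 9*√3 - 5*√6 - 9)/23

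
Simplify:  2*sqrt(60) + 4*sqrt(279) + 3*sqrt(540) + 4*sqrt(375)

12*sqrt(31) + 42*sqrt(15)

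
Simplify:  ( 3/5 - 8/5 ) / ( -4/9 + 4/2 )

-9/14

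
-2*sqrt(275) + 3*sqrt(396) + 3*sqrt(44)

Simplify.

2*sqrt(275) = 10*sqrt(11); 3*sqrt(396) = 18*sqrt(11); 3*sqrt(44) = 6*sqrt(11)
Combine: (-10 + 18 + 6)·sqrt(11) = 14*sqrt(11)

14*sqrt(11)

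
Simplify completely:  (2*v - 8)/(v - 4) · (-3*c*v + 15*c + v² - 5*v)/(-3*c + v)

2*v - 10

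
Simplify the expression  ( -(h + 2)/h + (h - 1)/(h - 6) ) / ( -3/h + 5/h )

(3*h + 12)/(2*h - 12)

Numerator: -(h + 2)/h + (h - 1)/(h - 6) = (3*h + 12)/(h² - 6*h)
Denominator: -3/h + 5/h = 2/h
Divide: ((3*h + 12)/(h² - 6*h)) · (h/2) = (3*h + 12)/(2*h - 12)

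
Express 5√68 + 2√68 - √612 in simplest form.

8*√17

5√68 = 10*√17; 2√68 = 4*√17; √612 = 6*√17
Combine: (10 + 4 - 6)·√17 = 8*√17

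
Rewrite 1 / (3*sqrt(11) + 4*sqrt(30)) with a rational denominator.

Multiply numerator and denominator by -4*sqrt(30) + 3*sqrt(11).
Denominator becomes -381; numerator becomes -4*sqrt(30) + 3*sqrt(11).

(-3*sqrt(11) + 4*sqrt(30))/381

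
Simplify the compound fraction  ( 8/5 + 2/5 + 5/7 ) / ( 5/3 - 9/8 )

456/91

Numerator: 8/5 + 2/5 + 5/7 = 19/7
Denominator: 5/3 - 9/8 = 13/24
Divide: (19/7) · (24/13) = 456/91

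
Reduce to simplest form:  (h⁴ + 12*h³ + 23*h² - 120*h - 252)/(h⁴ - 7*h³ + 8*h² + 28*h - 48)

(h² + 13*h + 42)/(h² - 6*h + 8)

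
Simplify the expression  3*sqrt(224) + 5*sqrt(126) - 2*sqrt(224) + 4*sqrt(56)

27*sqrt(14)

3*sqrt(224) = 12*sqrt(14); 5*sqrt(126) = 15*sqrt(14); 2*sqrt(224) = 8*sqrt(14); 4*sqrt(56) = 8*sqrt(14)
Combine: (12 + 15 - 8 + 8)·sqrt(14) = 27*sqrt(14)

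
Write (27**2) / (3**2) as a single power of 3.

3**4

27**2 = 3**6; 3**2 = 3**2
Combine exponents: 3**4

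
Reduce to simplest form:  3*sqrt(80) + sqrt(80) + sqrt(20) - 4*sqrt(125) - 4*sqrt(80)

-18*sqrt(5)

3*sqrt(80) = 12*sqrt(5); sqrt(80) = 4*sqrt(5); sqrt(20) = 2*sqrt(5); 4*sqrt(125) = 20*sqrt(5); 4*sqrt(80) = 16*sqrt(5)
Combine: (12 + 4 + 2 - 20 - 16)·sqrt(5) = -18*sqrt(5)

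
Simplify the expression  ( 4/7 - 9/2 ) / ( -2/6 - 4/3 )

Numerator: 4/7 - 9/2 = -55/14
Denominator: -2/6 - 4/3 = -5/3
Divide: (-55/14) · (-3/5) = 33/14

33/14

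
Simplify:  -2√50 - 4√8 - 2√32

2√50 = 10*√2; 4√8 = 8*√2; 2√32 = 8*√2
Combine: (-10 - 8 - 8)·√2 = -26*√2

-26*√2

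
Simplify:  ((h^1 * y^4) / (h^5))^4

Inside the bracket: (h^-4) * y^4
Raise to the power 4: (h^-16) * y^16

y^16/h^16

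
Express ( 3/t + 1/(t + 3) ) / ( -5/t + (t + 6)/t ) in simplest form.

Numerator: 3/t + 1/(t + 3) = (4*t + 9)/(t^2 + 3*t)
Denominator: -5/t + (t + 6)/t = (t + 1)/t
Divide: ((4*t + 9)/(t^2 + 3*t)) · (t/(t + 1)) = (4*t + 9)/(t^2 + 4*t + 3)

(4*t + 9)/(t^2 + 4*t + 3)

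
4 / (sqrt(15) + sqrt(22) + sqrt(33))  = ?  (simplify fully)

Group as (sqrt(15) + sqrt(33)) + sqrt(22); multiply by (sqrt(15) + sqrt(33)) - sqrt(22), then rationalise the remaining surd.

(-33*sqrt(10) + 2*sqrt(33) + 13*sqrt(22) + 20*sqrt(15))/163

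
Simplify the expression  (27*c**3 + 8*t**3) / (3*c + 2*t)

9*c**2 - 6*c*t + 4*t**2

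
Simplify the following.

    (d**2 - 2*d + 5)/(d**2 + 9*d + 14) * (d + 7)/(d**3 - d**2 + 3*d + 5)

1/(d**2 + 3*d + 2)

Factor: d**2 + 9*d + 14 = (d + 7)*(d + 2);  d**3 - d**2 + 3*d + 5 = (d + 1)*(d**2 - 2*d + 5)
Cancel the common factors (d**2 - 2*d + 5), (d + 7).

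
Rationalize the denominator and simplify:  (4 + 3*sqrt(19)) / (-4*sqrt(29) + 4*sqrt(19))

Multiply numerator and denominator by 4*sqrt(19) + 4*sqrt(29).
Denominator becomes -160; numerator becomes 16*sqrt(19) + 16*sqrt(29) + 228 + 12*sqrt(551).

(-3*sqrt(551) - 57 - 4*sqrt(29) - 4*sqrt(19))/40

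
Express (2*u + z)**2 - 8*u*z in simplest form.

(2*u - z)**2

After expansion: 4*u**2 - 4*u*z + z**2 — a perfect-square trinomial.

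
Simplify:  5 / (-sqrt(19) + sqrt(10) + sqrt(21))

(-30*sqrt(19) + 20*sqrt(21) + 75*sqrt(10) + 5*sqrt(3990))/348

Group as (sqrt(10) + sqrt(21)) - sqrt(19); multiply by (sqrt(10) + sqrt(21)) + sqrt(19), then rationalise the remaining surd.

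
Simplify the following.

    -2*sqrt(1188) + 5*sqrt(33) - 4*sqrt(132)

-15*sqrt(33)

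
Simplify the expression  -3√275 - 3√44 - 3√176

-33*√11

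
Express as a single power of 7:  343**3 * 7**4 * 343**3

343**3 = 7**9; 7**4 = 7**4; 343**3 = 7**9
Combine exponents: 7**22

7**22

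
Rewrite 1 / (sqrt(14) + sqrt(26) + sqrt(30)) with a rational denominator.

(-2*sqrt(2730) + 5*sqrt(30) + 9*sqrt(26) + 21*sqrt(14))/678

Group as (sqrt(26) + sqrt(30)) + sqrt(14); multiply by (sqrt(26) + sqrt(30)) - sqrt(14), then rationalise the remaining surd.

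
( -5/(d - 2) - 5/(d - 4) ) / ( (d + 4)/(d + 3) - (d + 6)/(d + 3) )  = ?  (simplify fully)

(5*d^2 - 45)/(d^2 - 6*d + 8)

Numerator: -5/(d - 2) - 5/(d - 4) = (-10*d + 30)/(d^2 - 6*d + 8)
Denominator: (d + 4)/(d + 3) - (d + 6)/(d + 3) = -2/(d + 3)
Divide: ((-10*d + 30)/(d^2 - 6*d + 8)) · (-d/2 - 3/2) = (5*d^2 - 45)/(d^2 - 6*d + 8)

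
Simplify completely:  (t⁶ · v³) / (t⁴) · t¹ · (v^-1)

Quotient: t² · v³
Multiply by t¹ · (v^-1): add exponents.

t³*v²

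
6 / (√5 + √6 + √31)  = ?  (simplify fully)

Group as (√5 + √31) + √6; multiply by (√5 + √31) - √6, then rationalise the remaining surd.

(-45*√6 - 48*√5 + 3*√930 + 30*√31)/70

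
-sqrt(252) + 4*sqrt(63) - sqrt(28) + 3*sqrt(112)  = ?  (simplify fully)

16*sqrt(7)

sqrt(252) = 6*sqrt(7); 4*sqrt(63) = 12*sqrt(7); sqrt(28) = 2*sqrt(7); 3*sqrt(112) = 12*sqrt(7)
Combine: (-6 + 12 - 2 + 12)·sqrt(7) = 16*sqrt(7)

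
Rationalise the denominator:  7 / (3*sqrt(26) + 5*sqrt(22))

(-21*sqrt(26) + 35*sqrt(22))/316

Multiply numerator and denominator by -5*sqrt(22) + 3*sqrt(26).
Denominator becomes -316; numerator becomes -35*sqrt(22) + 21*sqrt(26).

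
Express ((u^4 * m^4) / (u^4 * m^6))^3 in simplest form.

m^(-6)

Inside the bracket: (m^-2)
Raise to the power 3: (m^-6)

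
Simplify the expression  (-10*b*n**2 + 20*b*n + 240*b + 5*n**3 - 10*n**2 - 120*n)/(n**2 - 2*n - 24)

-10*b + 5*n

Factor: -10*b*n**2 + 20*b*n + 240*b + 5*n**3 - 10*n**2 - 120*n = 5*(n - 6)*(-2*b + n)*(n + 4);  n**2 - 2*n - 24 = (n - 6)*(n + 4)
Cancel the common factors (n - 6), (n + 4).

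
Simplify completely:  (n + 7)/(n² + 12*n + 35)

1/(n + 5)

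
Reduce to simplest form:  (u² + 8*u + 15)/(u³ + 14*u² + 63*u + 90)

Factor: u² + 8*u + 15 = (u + 5)·(u + 3);  u³ + 14*u² + 63*u + 90 = (u + 5)·(u + 6)·(u + 3)
Cancel the common factors (u + 3), (u + 5).

1/(u + 6)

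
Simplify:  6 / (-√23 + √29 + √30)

Group as (√29 + √30) - √23; multiply by (√29 + √30) + √23, then rationalise the remaining surd.

(-18*√23 + 11*√30 + 12*√29 + √20010)/182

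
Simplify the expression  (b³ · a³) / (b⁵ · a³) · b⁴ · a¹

a*b²

Quotient: (b^-2)
Multiply by b⁴ · a¹: add exponents.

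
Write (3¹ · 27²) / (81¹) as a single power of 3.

3¹ = 3^1; 27² = 3^6; 81¹ = 3^4
Combine exponents: 3^3

3^3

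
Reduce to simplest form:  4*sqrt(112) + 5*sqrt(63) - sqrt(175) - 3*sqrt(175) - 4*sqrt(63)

-sqrt(7)

4*sqrt(112) = 16*sqrt(7); 5*sqrt(63) = 15*sqrt(7); sqrt(175) = 5*sqrt(7); 3*sqrt(175) = 15*sqrt(7); 4*sqrt(63) = 12*sqrt(7)
Combine: (16 + 15 - 5 - 15 - 12)·sqrt(7) = -sqrt(7)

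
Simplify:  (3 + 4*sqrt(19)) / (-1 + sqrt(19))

Multiply numerator and denominator by -sqrt(19) - 1.
Denominator becomes -18; numerator becomes -79 - 7*sqrt(19).

(7*sqrt(19) + 79)/18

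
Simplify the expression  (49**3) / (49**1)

7**4

49**3 = 7**6; 49**1 = 7**2
Combine exponents: 7**4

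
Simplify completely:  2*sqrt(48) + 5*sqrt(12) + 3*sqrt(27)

27*sqrt(3)

2*sqrt(48) = 8*sqrt(3); 5*sqrt(12) = 10*sqrt(3); 3*sqrt(27) = 9*sqrt(3)
Combine: (8 + 10 + 9)·sqrt(3) = 27*sqrt(3)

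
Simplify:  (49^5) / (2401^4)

7^(-6)

49^5 = 7^10; 2401^4 = 7^16
Combine exponents: 7^(-6)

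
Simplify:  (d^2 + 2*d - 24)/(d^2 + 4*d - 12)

Factor: d^2 + 2*d - 24 = (d + 6)*(d - 4);  d^2 + 4*d - 12 = (d + 6)*(d - 2)
Cancel the common factor (d + 6).

(d - 4)/(d - 2)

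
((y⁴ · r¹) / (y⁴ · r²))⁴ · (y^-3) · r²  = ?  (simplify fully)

1/(r²*y³)

Inside the bracket: (r^-1)
Raise to the power 4: (r^-4)
Multiply by (y^-3) · r²: add exponents.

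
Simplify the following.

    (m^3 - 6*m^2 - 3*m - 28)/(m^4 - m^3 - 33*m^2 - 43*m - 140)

Factor: m^3 - 6*m^2 - 3*m - 28 = (m - 7)*(m^2 + m + 4);  m^4 - m^3 - 33*m^2 - 43*m - 140 = (m^2 + m + 4)*(m - 7)*(m + 5)
Cancel the common factors (m^2 + m + 4), (m - 7).

1/(m + 5)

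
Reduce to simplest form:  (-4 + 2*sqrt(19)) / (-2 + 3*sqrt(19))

Multiply numerator and denominator by -3*sqrt(19) - 2.
Denominator becomes -167; numerator becomes -106 + 8*sqrt(19).

(-8*sqrt(19) + 106)/167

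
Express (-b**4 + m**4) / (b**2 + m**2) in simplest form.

-b**4 + m**4 factors as -(b - m)*(b + m)*(b**2 + m**2).

-b**2 + m**2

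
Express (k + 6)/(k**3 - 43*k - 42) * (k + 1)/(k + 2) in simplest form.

1/(k**2 - 5*k - 14)

Factor: k**3 - 43*k - 42 = (k + 1)*(k + 6)*(k - 7)
Cancel the common factors (k + 1), (k + 6).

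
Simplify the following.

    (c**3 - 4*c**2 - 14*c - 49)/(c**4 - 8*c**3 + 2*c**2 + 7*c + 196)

1/(c - 4)

Factor: c**3 - 4*c**2 - 14*c - 49 = (c - 7)*(c**2 + 3*c + 7);  c**4 - 8*c**3 + 2*c**2 + 7*c + 196 = (c - 7)*(c - 4)*(c**2 + 3*c + 7)
Cancel the common factors (c**2 + 3*c + 7), (c - 7).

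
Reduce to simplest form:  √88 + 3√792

20*√22

√88 = 2*√22; 3√792 = 18*√22
Combine: (2 + 18)·√22 = 20*√22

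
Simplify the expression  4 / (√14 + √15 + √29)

(-√6090 + 14*√15 + 15*√14)/105

Group as (√14 + √29) + √15; multiply by (√14 + √29) - √15, then rationalise the remaining surd.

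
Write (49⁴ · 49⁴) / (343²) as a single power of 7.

7^10

49⁴ = 7^8; 49⁴ = 7^8; 343² = 7^6
Combine exponents: 7^10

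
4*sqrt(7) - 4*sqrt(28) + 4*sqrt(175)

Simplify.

16*sqrt(7)

4*sqrt(7) = 4*sqrt(7); 4*sqrt(28) = 8*sqrt(7); 4*sqrt(175) = 20*sqrt(7)
Combine: (4 - 8 + 20)·sqrt(7) = 16*sqrt(7)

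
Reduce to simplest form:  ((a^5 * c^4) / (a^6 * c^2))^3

c^6/a^3

Inside the bracket: (a^-1) * c^2
Raise to the power 3: (a^-3) * c^6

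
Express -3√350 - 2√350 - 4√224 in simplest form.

3√350 = 15*√14; 2√350 = 10*√14; 4√224 = 16*√14
Combine: (-15 - 10 - 16)·√14 = -41*√14

-41*√14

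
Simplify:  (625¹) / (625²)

5^(-4)

625¹ = 5^4; 625² = 5^8
Combine exponents: 5^(-4)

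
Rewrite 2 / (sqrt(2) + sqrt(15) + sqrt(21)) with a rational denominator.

(-3*sqrt(70) - 2*sqrt(21) + 4*sqrt(15) + 17*sqrt(2))/26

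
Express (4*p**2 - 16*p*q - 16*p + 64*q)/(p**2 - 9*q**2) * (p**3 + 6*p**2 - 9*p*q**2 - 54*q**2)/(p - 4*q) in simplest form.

Factor: 4*p**2 - 16*p*q - 16*p + 64*q = 4*(p - 4*q)*(p - 4);  p**2 - 9*q**2 = (p - 3*q)*(p + 3*q);  p**3 + 6*p**2 - 9*p*q**2 - 54*q**2 = (p + 3*q)*(p + 6)*(p - 3*q)
Cancel the common factors (p - 3*q), (p - 4*q), (p + 3*q).

4*p**2 + 8*p - 96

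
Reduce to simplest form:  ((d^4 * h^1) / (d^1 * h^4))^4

Inside the bracket: d^3 * (h^-3)
Raise to the power 4: d^12 * (h^-12)

d^12/h^12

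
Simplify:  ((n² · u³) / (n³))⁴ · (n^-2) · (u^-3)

Inside the bracket: (n^-1) · u³
Raise to the power 4: (n^-4) · u^12
Multiply by (n^-2) · (u^-3): add exponents.

u⁹/n⁶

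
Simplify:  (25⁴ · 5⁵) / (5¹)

5^12

25⁴ = 5^8; 5⁵ = 5^5; 5¹ = 5^1
Combine exponents: 5^12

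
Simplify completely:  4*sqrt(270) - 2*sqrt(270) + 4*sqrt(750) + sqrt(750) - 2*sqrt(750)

21*sqrt(30)

4*sqrt(270) = 12*sqrt(30); 2*sqrt(270) = 6*sqrt(30); 4*sqrt(750) = 20*sqrt(30); sqrt(750) = 5*sqrt(30); 2*sqrt(750) = 10*sqrt(30)
Combine: (12 - 6 + 20 + 5 - 10)·sqrt(30) = 21*sqrt(30)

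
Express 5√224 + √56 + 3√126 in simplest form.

5√224 = 20*√14; √56 = 2*√14; 3√126 = 9*√14
Combine: (20 + 2 + 9)·√14 = 31*√14

31*√14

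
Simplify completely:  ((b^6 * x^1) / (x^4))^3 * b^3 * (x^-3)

Inside the bracket: b^6 * (x^-3)
Raise to the power 3: b^18 * (x^-9)
Multiply by b^3 * (x^-3): add exponents.

b^21/x^12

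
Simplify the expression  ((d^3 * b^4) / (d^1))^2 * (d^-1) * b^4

b^12*d^3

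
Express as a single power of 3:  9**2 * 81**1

3**8

9**2 = 3**4; 81**1 = 3**4
Combine exponents: 3**8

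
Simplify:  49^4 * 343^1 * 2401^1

49^4 = 7^8; 343^1 = 7^3; 2401^1 = 7^4
Combine exponents: 7^15

7^15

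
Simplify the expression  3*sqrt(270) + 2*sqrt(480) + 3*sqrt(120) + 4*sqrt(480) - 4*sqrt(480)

3*sqrt(270) = 9*sqrt(30); 2*sqrt(480) = 8*sqrt(30); 3*sqrt(120) = 6*sqrt(30); 4*sqrt(480) = 16*sqrt(30); 4*sqrt(480) = 16*sqrt(30)
Combine: (9 + 8 + 6 + 16 - 16)·sqrt(30) = 23*sqrt(30)

23*sqrt(30)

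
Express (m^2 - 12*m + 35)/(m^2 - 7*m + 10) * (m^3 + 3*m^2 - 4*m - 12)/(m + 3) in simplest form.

Factor: m^2 - 12*m + 35 = (m - 7)*(m - 5);  m^2 - 7*m + 10 = (m - 2)*(m - 5);  m^3 + 3*m^2 - 4*m - 12 = (m - 2)*(m + 3)*(m + 2)
Cancel the common factors (m + 3), (m - 5), (m - 2).

m^2 - 5*m - 14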